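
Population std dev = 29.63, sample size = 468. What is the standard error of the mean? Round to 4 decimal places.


SE = sigma / sqrt(n)
sqrt(468) ≈ 21.633308
SE = 29.63 / 21.633308 ≈ 1.369647

1.3696


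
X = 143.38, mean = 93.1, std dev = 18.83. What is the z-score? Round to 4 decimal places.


z = (X - mu) / sigma
X - mu = 143.38 - 93.1 = 50.28
z = 50.28 / 18.83 = 5028/1883 ≈ 2.670207

2.6702


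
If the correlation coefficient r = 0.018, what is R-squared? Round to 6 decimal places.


R^2 = r^2 = (0.018)^2 = 0.000324

0.000324


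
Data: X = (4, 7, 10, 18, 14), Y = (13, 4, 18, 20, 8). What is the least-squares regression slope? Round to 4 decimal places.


b = sum((xi-xbar)(yi-ybar)) / sum((xi-xbar)^2)
n = 5, xbar = 53/5 = 10.6, ybar = 63/5 = 12.6
Sxy = sum((xi-xbar)(yi-ybar)) = 64.2
Sxx = sum((xi-xbar)^2) = 123.2
b = Sxy / Sxx = 321/616 ≈ 0.521104

0.5211


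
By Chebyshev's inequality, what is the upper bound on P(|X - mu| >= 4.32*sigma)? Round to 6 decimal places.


P <= 1/k^2
k^2 = 4.32^2 = 18.6624
1/k^2 = 1 / 18.6624 ≈ 0.05358368

0.053584


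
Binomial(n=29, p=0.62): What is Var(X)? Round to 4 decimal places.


Var = n*p*(1-p) = 29 * 0.62 * 0.38 = 6.8324

6.8324


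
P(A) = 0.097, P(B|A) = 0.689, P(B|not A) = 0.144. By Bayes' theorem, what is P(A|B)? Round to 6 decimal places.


P(A|B) = P(B|A)*P(A) / P(B), P(B) = P(B|A)*P(A) + P(B|not A)*P(not A)
P(B|A)*P(A) = 0.689 * 0.097 = 0.066833
P(B|not A)*P(not A) = 0.144 * 0.903 = 0.130032
P(B) = 0.066833 + 0.130032 = 0.196865
P(A|B) = 0.066833 / 0.196865 ≈ 0.33948645

0.339486


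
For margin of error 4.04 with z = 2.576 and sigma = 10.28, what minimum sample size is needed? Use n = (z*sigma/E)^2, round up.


z*sigma/E = 2.576 * 10.28 / 4.04 ≈ 6.554772
(z*sigma/E)^2 ≈ 42.965040
round up: n = 43

43


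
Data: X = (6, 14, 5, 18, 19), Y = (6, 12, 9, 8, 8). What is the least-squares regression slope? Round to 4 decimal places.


b = sum((xi-xbar)(yi-ybar)) / sum((xi-xbar)^2)
n = 5, xbar = 62/5 = 12.4, ybar = 43/5 = 8.6
Sxy = sum((xi-xbar)(yi-ybar)) = 11.8
Sxx = sum((xi-xbar)^2) = 173.2
b = Sxy / Sxx = 59/866 ≈ 0.068129

0.0681


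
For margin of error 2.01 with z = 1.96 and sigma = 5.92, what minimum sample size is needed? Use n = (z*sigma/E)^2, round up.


z*sigma/E = 1.96 * 5.92 / 2.01 = 29008/5025 ≈ 5.772736
(z*sigma/E)^2 ≈ 33.324485
round up: n = 34

34


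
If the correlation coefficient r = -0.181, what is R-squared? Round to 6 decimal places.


R^2 = r^2 = (-0.181)^2 = 0.032761

0.032761


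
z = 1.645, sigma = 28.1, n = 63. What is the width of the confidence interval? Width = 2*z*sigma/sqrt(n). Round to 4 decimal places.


width = 2*z*sigma/sqrt(n)
2*z*sigma = 2 * 1.645 * 28.1 = 92.449
sqrt(63) ≈ 7.937254
width = 92.449 / 7.937254 ≈ 11.647479

11.6475


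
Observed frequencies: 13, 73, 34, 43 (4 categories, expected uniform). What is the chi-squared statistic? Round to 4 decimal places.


chi2 = sum((O-E)^2/E), E = total/4
total = 163, E = 163/4 = 40.75
(13 - 40.75)^2 / 40.75 = 770.0625 / 40.75 = 12321/652 ≈ 18.897239
(73 - 40.75)^2 / 40.75 = 1040.0625 / 40.75 = 16641/652 ≈ 25.523006
(34 - 40.75)^2 / 40.75 = 45.5625 / 40.75 = 729/652 ≈ 1.118098
(43 - 40.75)^2 / 40.75 = 5.0625 / 40.75 = 81/652 ≈ 0.124233
chi2 = 7443/163 ≈ 45.662577

45.6626


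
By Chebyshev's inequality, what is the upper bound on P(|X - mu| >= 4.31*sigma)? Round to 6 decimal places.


P <= 1/k^2
k^2 = 4.31^2 = 18.5761
1/k^2 = 1 / 18.5761 ≈ 0.05383261

0.053833


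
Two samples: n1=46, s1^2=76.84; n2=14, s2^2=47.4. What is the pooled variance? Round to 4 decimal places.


sp^2 = ((n1-1)*s1^2 + (n2-1)*s2^2)/(n1+n2-2)
(n1-1)*s1^2 = 45 * 76.84 = 3457.8
(n2-1)*s2^2 = 13 * 47.4 = 616.2
numerator = 3457.8 + 616.2 = 4074
n1+n2-2 = 58
sp^2 = 4074 / 58 = 2037/29 ≈ 70.241379

70.2414


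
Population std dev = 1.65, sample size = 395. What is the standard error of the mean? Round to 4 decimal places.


SE = sigma / sqrt(n)
sqrt(395) ≈ 19.874607
SE = 1.65 / 19.874607 ≈ 0.083021

0.0830


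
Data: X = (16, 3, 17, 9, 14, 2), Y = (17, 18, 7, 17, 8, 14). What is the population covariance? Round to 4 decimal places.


Cov = (1/n)*sum((xi-xbar)(yi-ybar))
n = 6, xbar = 61/6 ≈ 10.166667, ybar = 81/6 = 13.5
sum((xi-xbar)(yi-ybar)) = -85.5
Cov = -85.5 / 6 = -14.25

-14.2500


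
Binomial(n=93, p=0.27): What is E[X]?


E[X] = n*p = 93 * 0.27 = 25.11

25.11


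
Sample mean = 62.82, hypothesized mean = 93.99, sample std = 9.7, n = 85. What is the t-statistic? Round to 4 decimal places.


t = (xbar - mu0) / (s/sqrt(n))
xbar - mu0 = 62.82 - 93.99 = -31.17
sqrt(85) ≈ 9.21954446
s/sqrt(n) = 9.7 / 9.21954446 ≈ 1.05211272
t = -31.17 / 1.05211272 ≈ -29.626103

-29.6261


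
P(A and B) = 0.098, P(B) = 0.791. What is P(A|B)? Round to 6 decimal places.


P(A|B) = P(A and B) / P(B) = 0.098 / 0.791 = 14/113 ≈ 0.12389381

0.123894


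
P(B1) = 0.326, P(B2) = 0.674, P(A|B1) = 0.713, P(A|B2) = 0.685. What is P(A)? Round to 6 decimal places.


P(A) = P(A|B1)*P(B1) + P(A|B2)*P(B2)
P(A|B1)*P(B1) = 0.713 * 0.326 = 0.232438
P(A|B2)*P(B2) = 0.685 * 0.674 = 0.46169
P(A) = 0.232438 + 0.46169 = 0.694128

0.694128


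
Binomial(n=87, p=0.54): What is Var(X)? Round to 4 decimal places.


Var = n*p*(1-p) = 87 * 0.54 * 0.46 = 21.6108

21.6108


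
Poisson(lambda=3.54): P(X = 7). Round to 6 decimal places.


P = e^(-lam) * lam^k / k!
e^(-3.54) ≈ 0.02901333
lam^k = 3.54^7 ≈ 6966.631421
k! = 7! = 5040
P = 0.02901333 * 6966.631421 / 5040 ≈ 0.040104

0.040104


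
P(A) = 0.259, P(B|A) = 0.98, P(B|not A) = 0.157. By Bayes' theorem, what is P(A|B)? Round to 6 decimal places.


P(A|B) = P(B|A)*P(A) / P(B), P(B) = P(B|A)*P(A) + P(B|not A)*P(not A)
P(B|A)*P(A) = 0.98 * 0.259 = 0.25382
P(B|not A)*P(not A) = 0.157 * 0.741 = 0.116337
P(B) = 0.25382 + 0.116337 = 0.370157
P(A|B) = 0.25382 / 0.370157 ≈ 0.68570904

0.685709


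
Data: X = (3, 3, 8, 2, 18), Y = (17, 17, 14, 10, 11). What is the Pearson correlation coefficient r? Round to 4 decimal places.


r = sum((xi-xbar)(yi-ybar)) / sqrt(sum((xi-xbar)^2) * sum((yi-ybar)^2))
n = 5, xbar = 34/5 = 6.8, ybar = 69/5 = 13.8
Sxy = sum((xi-xbar)(yi-ybar)) = -37.2
Sxx = sum((xi-xbar)^2) = 178.8
Syy = sum((yi-ybar)^2) = 42.8
sqrt(Sxx*Syy) ≈ 87.479369
r = Sxy / sqrt(Sxx*Syy) = -37.2 / 87.479369 ≈ -0.425243

-0.4252


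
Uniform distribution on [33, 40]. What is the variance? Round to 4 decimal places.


Var = (b-a)^2 / 12
(b-a)^2 = (40 - 33)^2 = 49
Var = 49/12 ≈ 4.083333

4.0833


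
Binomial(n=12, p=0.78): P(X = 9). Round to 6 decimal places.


P = C(n,k) * p^k * (1-p)^(n-k)
C(12,9) = 220
p^k = 0.78^9 ≈ 0.1068689
(1-p)^(n-k) = 0.22^3 = 0.010648
P = 220 * 0.1068689 * 0.010648 ≈ 0.250347

0.250347


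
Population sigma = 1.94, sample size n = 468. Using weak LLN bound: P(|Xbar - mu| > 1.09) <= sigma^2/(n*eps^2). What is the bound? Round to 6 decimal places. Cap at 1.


bound = min(1, sigma^2/(n*eps^2))
sigma^2 = 1.94^2 = 3.7636
n*eps^2 = 468 * 1.09^2 = 468 * 1.1881 = 556.0308
sigma^2/(n*eps^2) = 3.7636 / 556.0308 ≈ 0.00676869

0.006769


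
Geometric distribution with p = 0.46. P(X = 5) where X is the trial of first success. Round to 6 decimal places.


P = (1-p)^(k-1) * p
(1-p)^(k-1) = 0.54^4 = 0.08503056
P = 0.08503056 * 0.46 ≈ 0.03911406

0.039114


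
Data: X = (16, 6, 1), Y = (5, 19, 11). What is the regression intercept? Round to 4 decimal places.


a = ybar - b*xbar, where b = sum((xi-xbar)(yi-ybar)) / sum((xi-xbar)^2)
n = 3, xbar = 23/3 ≈ 7.666667, ybar = 35/3 ≈ 11.666667
Sxy = sum((xi-xbar)(yi-ybar)) = -190/3 ≈ -63.333333
Sxx = sum((xi-xbar)^2) = 350/3 ≈ 116.666667
b = Sxy / Sxx = -19/35 ≈ -0.542857
a = 11.666667 - (-0.542857) * 7.666667 = 554/35 ≈ 15.828571

15.8286


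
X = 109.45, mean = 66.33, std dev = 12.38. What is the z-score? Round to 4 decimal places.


z = (X - mu) / sigma
X - mu = 109.45 - 66.33 = 43.12
z = 43.12 / 12.38 = 2156/619 ≈ 3.483037

3.4830


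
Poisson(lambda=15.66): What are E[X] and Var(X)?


E[X] = Var(X) = lambda = 15.66

15.66, 15.66


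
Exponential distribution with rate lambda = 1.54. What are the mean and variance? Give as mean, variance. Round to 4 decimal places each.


mean = 1/lam, var = 1/lam^2
mean = 1 / 1.54 = 50/77 ≈ 0.649351
lam^2 = 1.54^2 = 2.3716
var = 1 / 2.3716 = 2500/5929 ≈ 0.421656

0.6494, 0.4217


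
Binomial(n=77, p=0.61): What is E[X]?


E[X] = n*p = 77 * 0.61 = 46.97

46.97


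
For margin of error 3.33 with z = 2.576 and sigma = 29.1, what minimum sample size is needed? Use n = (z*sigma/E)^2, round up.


z*sigma/E = 2.576 * 29.1 / 3.33 = 62468/2775 ≈ 22.510991
(z*sigma/E)^2 ≈ 506.744715
round up: n = 507

507


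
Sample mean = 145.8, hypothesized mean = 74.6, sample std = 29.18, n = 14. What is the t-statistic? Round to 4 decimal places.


t = (xbar - mu0) / (s/sqrt(n))
xbar - mu0 = 145.8 - 74.6 = 71.2
sqrt(14) ≈ 3.74165739
s/sqrt(n) = 29.18 / 3.74165739 ≈ 7.79868304
t = 71.2 / 7.79868304 ≈ 9.129747

9.1297


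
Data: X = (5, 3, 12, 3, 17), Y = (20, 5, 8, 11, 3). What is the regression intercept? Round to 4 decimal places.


a = ybar - b*xbar, where b = sum((xi-xbar)(yi-ybar)) / sum((xi-xbar)^2)
n = 5, xbar = 40/5 = 8, ybar = 47/5 = 9.4
Sxy = sum((xi-xbar)(yi-ybar)) = -81
Sxx = sum((xi-xbar)^2) = 156
b = Sxy / Sxx = -27/52 ≈ -0.519231
a = 9.4 - (-0.519231) * 8 = 881/65 ≈ 13.553846

13.5538


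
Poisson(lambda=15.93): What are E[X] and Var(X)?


E[X] = Var(X) = lambda = 15.93

15.93, 15.93


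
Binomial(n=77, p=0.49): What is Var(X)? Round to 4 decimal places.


Var = n*p*(1-p) = 77 * 0.49 * 0.51 = 19.2423

19.2423


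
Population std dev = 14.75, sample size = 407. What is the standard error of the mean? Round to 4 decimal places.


SE = sigma / sqrt(n)
sqrt(407) ≈ 20.174241
SE = 14.75 / 20.174241 ≈ 0.731130

0.7311


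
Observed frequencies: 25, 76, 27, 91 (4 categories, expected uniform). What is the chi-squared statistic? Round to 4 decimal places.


chi2 = sum((O-E)^2/E), E = total/4
total = 219, E = 219/4 = 54.75
(25 - 54.75)^2 / 54.75 = 885.0625 / 54.75 = 14161/876 ≈ 16.165525
(76 - 54.75)^2 / 54.75 = 451.5625 / 54.75 = 7225/876 ≈ 8.247717
(27 - 54.75)^2 / 54.75 = 770.0625 / 54.75 = 4107/292 ≈ 14.065068
(91 - 54.75)^2 / 54.75 = 1314.0625 / 54.75 = 21025/876 ≈ 24.001142
chi2 = 4561/73 ≈ 62.479452

62.4795


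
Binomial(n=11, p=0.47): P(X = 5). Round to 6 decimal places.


P = C(n,k) * p^k * (1-p)^(n-k)
C(11,5) = 462
p^k = 0.47^5 ≈ 0.02293450
(1-p)^(n-k) = 0.53^6 ≈ 0.02216436
P = 462 * 0.02293450 * 0.02216436 ≈ 0.234848

0.234848


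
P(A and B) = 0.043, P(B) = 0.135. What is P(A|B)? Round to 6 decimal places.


P(A|B) = P(A and B) / P(B) = 0.043 / 0.135 = 43/135 ≈ 0.31851852

0.318519


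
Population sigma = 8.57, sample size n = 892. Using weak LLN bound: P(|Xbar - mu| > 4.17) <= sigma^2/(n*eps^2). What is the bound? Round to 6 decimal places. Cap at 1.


bound = min(1, sigma^2/(n*eps^2))
sigma^2 = 8.57^2 = 73.4449
n*eps^2 = 892 * 4.17^2 = 892 * 17.3889 = 15510.8988
sigma^2/(n*eps^2) = 73.4449 / 15510.8988 ≈ 0.00473505

0.004735


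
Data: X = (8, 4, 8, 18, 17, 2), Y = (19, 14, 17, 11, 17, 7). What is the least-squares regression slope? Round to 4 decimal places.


b = sum((xi-xbar)(yi-ybar)) / sum((xi-xbar)^2)
n = 6, xbar = 57/6 = 9.5, ybar = 85/6 ≈ 14.166667
Sxy = sum((xi-xbar)(yi-ybar)) = 37.5
Sxx = sum((xi-xbar)^2) = 219.5
b = Sxy / Sxx = 75/439 ≈ 0.170843

0.1708


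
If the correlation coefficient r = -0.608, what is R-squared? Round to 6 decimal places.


R^2 = r^2 = (-0.608)^2 = 0.369664

0.369664


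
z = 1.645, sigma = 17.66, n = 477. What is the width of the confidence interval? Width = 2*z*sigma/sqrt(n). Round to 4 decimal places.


width = 2*z*sigma/sqrt(n)
2*z*sigma = 2 * 1.645 * 17.66 = 58.1014
sqrt(477) ≈ 21.840330
width = 58.1014 / 21.840330 ≈ 2.660280

2.6603


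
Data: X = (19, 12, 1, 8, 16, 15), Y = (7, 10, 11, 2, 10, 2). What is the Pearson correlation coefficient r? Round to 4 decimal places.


r = sum((xi-xbar)(yi-ybar)) / sqrt(sum((xi-xbar)^2) * sum((yi-ybar)^2))
n = 6, xbar = 71/6 ≈ 11.833333, ybar = 42/6 = 7
Sxy = sum((xi-xbar)(yi-ybar)) = -27
Sxx = sum((xi-xbar)^2) = 1265/6 ≈ 210.833333
Syy = sum((yi-ybar)^2) = 84
sqrt(Sxx*Syy) ≈ 133.078924
r = Sxy / sqrt(Sxx*Syy) = -27 / 133.078924 ≈ -0.202887

-0.2029


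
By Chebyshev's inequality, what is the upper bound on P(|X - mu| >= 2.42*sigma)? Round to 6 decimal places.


P <= 1/k^2
k^2 = 2.42^2 = 5.8564
1/k^2 = 1 / 5.8564 ≈ 0.17075336

0.170753


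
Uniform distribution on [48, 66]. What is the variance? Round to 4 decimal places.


Var = (b-a)^2 / 12
(b-a)^2 = (66 - 48)^2 = 324
Var = 324/12 = 27

27.0000


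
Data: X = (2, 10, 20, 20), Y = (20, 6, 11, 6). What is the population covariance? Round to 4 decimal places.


Cov = (1/n)*sum((xi-xbar)(yi-ybar))
n = 4, xbar = 52/4 = 13, ybar = 43/4 = 10.75
sum((xi-xbar)(yi-ybar)) = -119
Cov = -119 / 4 = -29.75

-29.7500


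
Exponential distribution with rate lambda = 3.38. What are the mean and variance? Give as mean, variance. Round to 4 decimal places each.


mean = 1/lam, var = 1/lam^2
mean = 1 / 3.38 = 50/169 ≈ 0.295858
lam^2 = 3.38^2 = 11.4244
var = 1 / 11.4244 ≈ 0.087532

0.2959, 0.0875


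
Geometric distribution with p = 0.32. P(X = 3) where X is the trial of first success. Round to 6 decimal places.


P = (1-p)^(k-1) * p
(1-p)^(k-1) = 0.68^2 = 0.4624
P = 0.4624 * 0.32 = 0.147968

0.147968


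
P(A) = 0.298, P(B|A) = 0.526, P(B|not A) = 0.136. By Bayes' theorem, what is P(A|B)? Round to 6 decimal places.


P(A|B) = P(B|A)*P(A) / P(B), P(B) = P(B|A)*P(A) + P(B|not A)*P(not A)
P(B|A)*P(A) = 0.526 * 0.298 = 0.156748
P(B|not A)*P(not A) = 0.136 * 0.702 = 0.095472
P(B) = 0.156748 + 0.095472 = 0.25222
P(A|B) = 0.156748 / 0.25222 ≈ 0.62147332

0.621473


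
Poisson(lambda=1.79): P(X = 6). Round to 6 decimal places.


P = e^(-lam) * lam^k / k!
e^(-1.79) ≈ 0.1669602
lam^k = 1.79^6 ≈ 32.894113
k! = 6! = 720
P = 0.1669602 * 32.894113 / 720 ≈ 0.007628

0.007628


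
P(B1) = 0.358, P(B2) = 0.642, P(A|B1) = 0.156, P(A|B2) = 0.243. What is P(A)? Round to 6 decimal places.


P(A) = P(A|B1)*P(B1) + P(A|B2)*P(B2)
P(A|B1)*P(B1) = 0.156 * 0.358 = 0.055848
P(A|B2)*P(B2) = 0.243 * 0.642 = 0.156006
P(A) = 0.055848 + 0.156006 = 0.211854

0.211854


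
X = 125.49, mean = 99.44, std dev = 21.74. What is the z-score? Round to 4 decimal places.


z = (X - mu) / sigma
X - mu = 125.49 - 99.44 = 26.05
z = 26.05 / 21.74 = 2605/2174 ≈ 1.198252

1.1983


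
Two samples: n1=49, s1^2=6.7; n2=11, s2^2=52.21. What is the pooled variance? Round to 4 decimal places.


sp^2 = ((n1-1)*s1^2 + (n2-1)*s2^2)/(n1+n2-2)
(n1-1)*s1^2 = 48 * 6.7 = 321.6
(n2-1)*s2^2 = 10 * 52.21 = 522.1
numerator = 321.6 + 522.1 = 843.7
n1+n2-2 = 58
sp^2 = 843.7 / 58 = 8437/580 ≈ 14.546552

14.5466


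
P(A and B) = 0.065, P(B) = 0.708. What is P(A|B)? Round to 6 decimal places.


P(A|B) = P(A and B) / P(B) = 0.065 / 0.708 = 65/708 ≈ 0.09180791

0.091808


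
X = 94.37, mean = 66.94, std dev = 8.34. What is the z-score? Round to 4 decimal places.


z = (X - mu) / sigma
X - mu = 94.37 - 66.94 = 27.43
z = 27.43 / 8.34 = 2743/834 ≈ 3.288969

3.2890


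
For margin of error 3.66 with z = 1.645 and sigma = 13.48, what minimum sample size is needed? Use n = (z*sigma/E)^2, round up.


z*sigma/E = 1.645 * 13.48 / 3.66 ≈ 6.058634
(z*sigma/E)^2 ≈ 36.707044
round up: n = 37

37


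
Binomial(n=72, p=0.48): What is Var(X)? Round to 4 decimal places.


Var = n*p*(1-p) = 72 * 0.48 * 0.52 = 17.9712

17.9712


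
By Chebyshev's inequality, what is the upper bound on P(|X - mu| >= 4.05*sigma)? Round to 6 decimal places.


P <= 1/k^2
k^2 = 4.05^2 = 16.4025
1/k^2 = 1 / 16.4025 = 400/6561 ≈ 0.06096632

0.060966


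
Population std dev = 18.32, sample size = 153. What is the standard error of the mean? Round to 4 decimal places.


SE = sigma / sqrt(n)
sqrt(153) ≈ 12.369317
SE = 18.32 / 12.369317 ≈ 1.481084

1.4811


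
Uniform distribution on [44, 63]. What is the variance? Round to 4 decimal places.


Var = (b-a)^2 / 12
(b-a)^2 = (63 - 44)^2 = 361
Var = 361/12 ≈ 30.083333

30.0833


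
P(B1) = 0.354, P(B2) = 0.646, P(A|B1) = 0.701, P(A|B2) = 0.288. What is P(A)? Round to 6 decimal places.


P(A) = P(A|B1)*P(B1) + P(A|B2)*P(B2)
P(A|B1)*P(B1) = 0.701 * 0.354 = 0.248154
P(A|B2)*P(B2) = 0.288 * 0.646 = 0.186048
P(A) = 0.248154 + 0.186048 = 0.434202

0.434202


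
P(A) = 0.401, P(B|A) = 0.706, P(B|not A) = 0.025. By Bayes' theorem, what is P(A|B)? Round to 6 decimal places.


P(A|B) = P(B|A)*P(A) / P(B), P(B) = P(B|A)*P(A) + P(B|not A)*P(not A)
P(B|A)*P(A) = 0.706 * 0.401 = 0.283106
P(B|not A)*P(not A) = 0.025 * 0.599 = 0.014975
P(B) = 0.283106 + 0.014975 = 0.298081
P(A|B) = 0.283106 / 0.298081 ≈ 0.94976198

0.949762


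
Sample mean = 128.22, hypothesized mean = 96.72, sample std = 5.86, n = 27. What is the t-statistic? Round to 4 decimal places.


t = (xbar - mu0) / (s/sqrt(n))
xbar - mu0 = 128.22 - 96.72 = 31.5
sqrt(27) ≈ 5.19615242
s/sqrt(n) = 5.86 / 5.19615242 ≈ 1.12775753
t = 31.5 / 1.12775753 ≈ 27.931536

27.9315


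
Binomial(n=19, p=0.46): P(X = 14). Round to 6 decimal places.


P = C(n,k) * p^k * (1-p)^(n-k)
C(19,14) = 11628
p^k = 0.46^14 ≈ 0.00001899370
(1-p)^(n-k) = 0.54^5 ≈ 0.04591650
P = 11628 * 0.00001899370 * 0.04591650 ≈ 0.010141

0.010141


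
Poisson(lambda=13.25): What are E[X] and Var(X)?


E[X] = Var(X) = lambda = 13.25

13.25, 13.25


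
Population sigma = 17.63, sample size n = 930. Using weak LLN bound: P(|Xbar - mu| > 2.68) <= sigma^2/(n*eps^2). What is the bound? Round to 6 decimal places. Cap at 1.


bound = min(1, sigma^2/(n*eps^2))
sigma^2 = 17.63^2 = 310.8169
n*eps^2 = 930 * 2.68^2 = 930 * 7.1824 = 6679.632
sigma^2/(n*eps^2) = 310.8169 / 6679.632 ≈ 0.04653204

0.046532


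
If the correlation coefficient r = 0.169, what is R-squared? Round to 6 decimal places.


R^2 = r^2 = (0.169)^2 = 0.028561

0.028561


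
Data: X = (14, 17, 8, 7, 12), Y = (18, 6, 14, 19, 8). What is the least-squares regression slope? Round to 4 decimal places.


b = sum((xi-xbar)(yi-ybar)) / sum((xi-xbar)^2)
n = 5, xbar = 58/5 = 11.6, ybar = 65/5 = 13
Sxy = sum((xi-xbar)(yi-ybar)) = -59
Sxx = sum((xi-xbar)^2) = 69.2
b = Sxy / Sxx = -295/346 ≈ -0.852601

-0.8526


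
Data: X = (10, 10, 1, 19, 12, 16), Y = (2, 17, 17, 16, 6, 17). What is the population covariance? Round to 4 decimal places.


Cov = (1/n)*sum((xi-xbar)(yi-ybar))
n = 6, xbar = 68/6 = 34/3 ≈ 11.333333, ybar = 75/6 = 12.5
sum((xi-xbar)(yi-ybar)) = 5
Cov = 5 / 6 = 5/6 ≈ 0.833333

0.8333


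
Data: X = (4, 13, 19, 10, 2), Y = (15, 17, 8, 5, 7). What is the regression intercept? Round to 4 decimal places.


a = ybar - b*xbar, where b = sum((xi-xbar)(yi-ybar)) / sum((xi-xbar)^2)
n = 5, xbar = 48/5 = 9.6, ybar = 52/5 = 10.4
Sxy = sum((xi-xbar)(yi-ybar)) = -2.2
Sxx = sum((xi-xbar)^2) = 189.2
b = Sxy / Sxx = -1/86 ≈ -0.011628
a = 10.4 - (-0.011628) * 9.6 = 452/43 ≈ 10.511628

10.5116


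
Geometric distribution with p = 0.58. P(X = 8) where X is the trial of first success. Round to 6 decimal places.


P = (1-p)^(k-1) * p
(1-p)^(k-1) = 0.42^7 ≈ 0.002305393
P = 0.002305393 * 0.58 ≈ 0.001337128

0.001337


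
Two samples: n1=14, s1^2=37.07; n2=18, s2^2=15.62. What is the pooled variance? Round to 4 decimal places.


sp^2 = ((n1-1)*s1^2 + (n2-1)*s2^2)/(n1+n2-2)
(n1-1)*s1^2 = 13 * 37.07 = 481.91
(n2-1)*s2^2 = 17 * 15.62 = 265.54
numerator = 481.91 + 265.54 = 747.45
n1+n2-2 = 30
sp^2 = 747.45 / 30 = 24.915

24.9150


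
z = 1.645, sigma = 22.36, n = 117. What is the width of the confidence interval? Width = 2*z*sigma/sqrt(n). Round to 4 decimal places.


width = 2*z*sigma/sqrt(n)
2*z*sigma = 2 * 1.645 * 22.36 = 73.5644
sqrt(117) ≈ 10.816654
width = 73.5644 / 10.816654 ≈ 6.801031

6.8010


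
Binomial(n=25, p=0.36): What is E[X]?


E[X] = n*p = 25 * 0.36 = 9

9


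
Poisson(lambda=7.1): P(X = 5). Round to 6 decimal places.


P = e^(-lam) * lam^k / k!
e^(-7.1) ≈ 0.0008251049
lam^k = 7.1^5 = 18042.29351
k! = 5! = 120
P = 0.0008251049 * 18042.29351 / 120 ≈ 0.124057

0.124057


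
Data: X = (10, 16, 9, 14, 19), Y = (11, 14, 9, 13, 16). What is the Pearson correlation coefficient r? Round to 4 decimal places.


r = sum((xi-xbar)(yi-ybar)) / sqrt(sum((xi-xbar)^2) * sum((yi-ybar)^2))
n = 5, xbar = 68/5 = 13.6, ybar = 63/5 = 12.6
Sxy = sum((xi-xbar)(yi-ybar)) = 44.2
Sxx = sum((xi-xbar)^2) = 69.2
Syy = sum((yi-ybar)^2) = 29.2
sqrt(Sxx*Syy) ≈ 44.951529
r = Sxy / sqrt(Sxx*Syy) = 44.2 / 44.951529 ≈ 0.983281

0.9833


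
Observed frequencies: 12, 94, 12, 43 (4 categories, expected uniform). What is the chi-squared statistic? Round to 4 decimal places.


chi2 = sum((O-E)^2/E), E = total/4
total = 161, E = 161/4 = 40.25
(12 - 40.25)^2 / 40.25 = 798.0625 / 40.25 = 12769/644 ≈ 19.827640
(94 - 40.25)^2 / 40.25 = 2889.0625 / 40.25 = 46225/644 ≈ 71.777950
(12 - 40.25)^2 / 40.25 = 798.0625 / 40.25 = 12769/644 ≈ 19.827640
(43 - 40.25)^2 / 40.25 = 7.5625 / 40.25 = 121/644 ≈ 0.187888
chi2 = 17971/161 ≈ 111.621118

111.6211


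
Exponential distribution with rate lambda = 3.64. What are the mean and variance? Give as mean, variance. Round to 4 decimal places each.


mean = 1/lam, var = 1/lam^2
mean = 1 / 3.64 = 25/91 ≈ 0.274725
lam^2 = 3.64^2 = 13.2496
var = 1 / 13.2496 = 625/8281 ≈ 0.075474

0.2747, 0.0755


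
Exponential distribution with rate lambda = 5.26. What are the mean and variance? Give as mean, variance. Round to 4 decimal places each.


mean = 1/lam, var = 1/lam^2
mean = 1 / 5.26 = 50/263 ≈ 0.190114
lam^2 = 5.26^2 = 27.6676
var = 1 / 27.6676 ≈ 0.036143

0.1901, 0.0361


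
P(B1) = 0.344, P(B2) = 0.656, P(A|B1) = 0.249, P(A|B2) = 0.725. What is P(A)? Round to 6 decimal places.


P(A) = P(A|B1)*P(B1) + P(A|B2)*P(B2)
P(A|B1)*P(B1) = 0.249 * 0.344 = 0.085656
P(A|B2)*P(B2) = 0.725 * 0.656 = 0.4756
P(A) = 0.085656 + 0.4756 = 0.561256

0.561256


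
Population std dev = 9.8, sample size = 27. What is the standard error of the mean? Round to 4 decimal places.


SE = sigma / sqrt(n)
sqrt(27) ≈ 5.196152
SE = 9.8 / 5.196152 ≈ 1.886011

1.8860


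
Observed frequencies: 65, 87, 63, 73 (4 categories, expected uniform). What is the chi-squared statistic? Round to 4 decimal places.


chi2 = sum((O-E)^2/E), E = total/4
total = 288, E = 288/4 = 72
(65 - 72)^2 / 72 = 49 / 72 = 49/72 ≈ 0.680556
(87 - 72)^2 / 72 = 225 / 72 = 3.125
(63 - 72)^2 / 72 = 81 / 72 = 1.125
(73 - 72)^2 / 72 = 1 / 72 = 1/72 ≈ 0.013889
chi2 = 89/18 ≈ 4.944444

4.9444


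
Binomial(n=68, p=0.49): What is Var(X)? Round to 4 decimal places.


Var = n*p*(1-p) = 68 * 0.49 * 0.51 = 16.9932

16.9932


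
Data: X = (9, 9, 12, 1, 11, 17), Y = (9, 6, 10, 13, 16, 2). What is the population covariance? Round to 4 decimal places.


Cov = (1/n)*sum((xi-xbar)(yi-ybar))
n = 6, xbar = 59/6 ≈ 9.833333, ybar = 56/6 = 28/3 ≈ 9.333333
sum((xi-xbar)(yi-ybar)) = -218/3 ≈ -72.666667
Cov = -72.666667 / 6 = -109/9 ≈ -12.111111

-12.1111


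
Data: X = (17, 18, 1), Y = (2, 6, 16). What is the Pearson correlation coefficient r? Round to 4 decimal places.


r = sum((xi-xbar)(yi-ybar)) / sqrt(sum((xi-xbar)^2) * sum((yi-ybar)^2))
n = 3, xbar = 36/3 = 12, ybar = 24/3 = 8
Sxy = sum((xi-xbar)(yi-ybar)) = -130
Sxx = sum((xi-xbar)^2) = 182
Syy = sum((yi-ybar)^2) = 104
sqrt(Sxx*Syy) ≈ 137.579068
r = Sxy / sqrt(Sxx*Syy) = -130 / 137.579068 ≈ -0.944911

-0.9449


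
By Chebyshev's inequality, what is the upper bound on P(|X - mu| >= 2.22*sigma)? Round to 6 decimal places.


P <= 1/k^2
k^2 = 2.22^2 = 4.9284
1/k^2 = 1 / 4.9284 ≈ 0.20290561

0.202906


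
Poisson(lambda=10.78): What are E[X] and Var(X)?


E[X] = Var(X) = lambda = 10.78

10.78, 10.78


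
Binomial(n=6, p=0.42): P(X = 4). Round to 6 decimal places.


P = C(n,k) * p^k * (1-p)^(n-k)
C(6,4) = 15
p^k = 0.42^4 = 0.03111696
(1-p)^(n-k) = 0.58^2 = 0.3364
P = 15 * 0.03111696 * 0.3364 ≈ 0.157016

0.157016


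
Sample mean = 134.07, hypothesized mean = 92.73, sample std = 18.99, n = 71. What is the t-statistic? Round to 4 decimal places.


t = (xbar - mu0) / (s/sqrt(n))
xbar - mu0 = 134.07 - 92.73 = 41.34
sqrt(71) ≈ 8.42614977
s/sqrt(n) = 18.99 / 8.42614977 ≈ 2.25369837
t = 41.34 / 2.25369837 ≈ 18.343182

18.3432


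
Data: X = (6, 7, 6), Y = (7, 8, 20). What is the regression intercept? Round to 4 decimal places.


a = ybar - b*xbar, where b = sum((xi-xbar)(yi-ybar)) / sum((xi-xbar)^2)
n = 3, xbar = 19/3 ≈ 6.333333, ybar = 35/3 ≈ 11.666667
Sxy = sum((xi-xbar)(yi-ybar)) = -11/3 ≈ -3.666667
Sxx = sum((xi-xbar)^2) = 2/3 ≈ 0.666667
b = Sxy / Sxx = -5.5
a = 11.666667 - (-5.5) * 6.333333 = 46.5

46.5000


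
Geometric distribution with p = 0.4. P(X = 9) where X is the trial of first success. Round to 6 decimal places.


P = (1-p)^(k-1) * p
(1-p)^(k-1) = 0.6^8 = 0.01679616
P = 0.01679616 * 0.4 = 0.006718464

0.006718


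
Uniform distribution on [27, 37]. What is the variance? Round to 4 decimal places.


Var = (b-a)^2 / 12
(b-a)^2 = (37 - 27)^2 = 100
Var = 100/12 ≈ 8.333333

8.3333


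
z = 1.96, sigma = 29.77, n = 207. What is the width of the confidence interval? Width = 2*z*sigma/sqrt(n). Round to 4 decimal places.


width = 2*z*sigma/sqrt(n)
2*z*sigma = 2 * 1.96 * 29.77 = 116.6984
sqrt(207) ≈ 14.387495
width = 116.6984 / 14.387495 ≈ 8.111099

8.1111


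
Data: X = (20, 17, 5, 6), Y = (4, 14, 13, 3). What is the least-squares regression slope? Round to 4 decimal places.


b = sum((xi-xbar)(yi-ybar)) / sum((xi-xbar)^2)
n = 4, xbar = 48/4 = 12, ybar = 34/4 = 8.5
Sxy = sum((xi-xbar)(yi-ybar)) = -7
Sxx = sum((xi-xbar)^2) = 174
b = Sxy / Sxx = -7/174 ≈ -0.040230

-0.0402


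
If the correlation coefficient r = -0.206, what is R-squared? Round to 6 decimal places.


R^2 = r^2 = (-0.206)^2 = 0.042436

0.042436


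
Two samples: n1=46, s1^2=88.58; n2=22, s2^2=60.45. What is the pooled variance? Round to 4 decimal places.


sp^2 = ((n1-1)*s1^2 + (n2-1)*s2^2)/(n1+n2-2)
(n1-1)*s1^2 = 45 * 88.58 = 3986.1
(n2-1)*s2^2 = 21 * 60.45 = 1269.45
numerator = 3986.1 + 1269.45 = 5255.55
n1+n2-2 = 66
sp^2 = 5255.55 / 66 = 35037/440 ≈ 79.629545

79.6295


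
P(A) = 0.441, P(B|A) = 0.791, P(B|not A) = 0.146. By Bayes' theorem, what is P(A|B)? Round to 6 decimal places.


P(A|B) = P(B|A)*P(A) / P(B), P(B) = P(B|A)*P(A) + P(B|not A)*P(not A)
P(B|A)*P(A) = 0.791 * 0.441 = 0.348831
P(B|not A)*P(not A) = 0.146 * 0.559 = 0.081614
P(B) = 0.348831 + 0.081614 = 0.430445
P(A|B) = 0.348831 / 0.430445 ≈ 0.81039622

0.810396


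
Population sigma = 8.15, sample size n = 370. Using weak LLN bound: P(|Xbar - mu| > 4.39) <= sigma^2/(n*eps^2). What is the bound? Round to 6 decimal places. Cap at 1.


bound = min(1, sigma^2/(n*eps^2))
sigma^2 = 8.15^2 = 66.4225
n*eps^2 = 370 * 4.39^2 = 370 * 19.2721 = 7130.677
sigma^2/(n*eps^2) = 66.4225 / 7130.677 ≈ 0.00931503

0.009315


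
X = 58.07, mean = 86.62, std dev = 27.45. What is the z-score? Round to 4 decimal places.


z = (X - mu) / sigma
X - mu = 58.07 - 86.62 = -28.55
z = -28.55 / 27.45 = -571/549 ≈ -1.040073

-1.0401


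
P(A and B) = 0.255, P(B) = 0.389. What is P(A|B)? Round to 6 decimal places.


P(A|B) = P(A and B) / P(B) = 0.255 / 0.389 = 255/389 ≈ 0.65552699

0.655527


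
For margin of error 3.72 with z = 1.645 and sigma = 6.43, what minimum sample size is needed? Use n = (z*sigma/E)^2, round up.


z*sigma/E = 1.645 * 6.43 / 3.72 ≈ 2.843374
(z*sigma/E)^2 ≈ 8.084774
round up: n = 9

9


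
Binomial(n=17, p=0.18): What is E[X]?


E[X] = n*p = 17 * 0.18 = 3.06

3.06


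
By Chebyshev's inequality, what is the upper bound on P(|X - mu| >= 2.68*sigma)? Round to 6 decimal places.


P <= 1/k^2
k^2 = 2.68^2 = 7.1824
1/k^2 = 1 / 7.1824 = 625/4489 ≈ 0.13922923

0.139229


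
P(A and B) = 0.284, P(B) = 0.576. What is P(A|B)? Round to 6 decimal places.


P(A|B) = P(A and B) / P(B) = 0.284 / 0.576 = 71/144 ≈ 0.49305556

0.493056


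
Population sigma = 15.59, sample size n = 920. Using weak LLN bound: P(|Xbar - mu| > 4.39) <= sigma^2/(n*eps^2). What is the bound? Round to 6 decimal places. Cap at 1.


bound = min(1, sigma^2/(n*eps^2))
sigma^2 = 15.59^2 = 243.0481
n*eps^2 = 920 * 4.39^2 = 920 * 19.2721 = 17730.332
sigma^2/(n*eps^2) = 243.0481 / 17730.332 ≈ 0.01370804

0.013708


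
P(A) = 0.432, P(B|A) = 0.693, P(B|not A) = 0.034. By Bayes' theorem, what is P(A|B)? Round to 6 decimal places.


P(A|B) = P(B|A)*P(A) / P(B), P(B) = P(B|A)*P(A) + P(B|not A)*P(not A)
P(B|A)*P(A) = 0.693 * 0.432 = 0.299376
P(B|not A)*P(not A) = 0.034 * 0.568 = 0.019312
P(B) = 0.299376 + 0.019312 = 0.318688
P(A|B) = 0.299376 / 0.318688 ≈ 0.93940155

0.939402


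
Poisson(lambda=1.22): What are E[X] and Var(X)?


E[X] = Var(X) = lambda = 1.22

1.22, 1.22


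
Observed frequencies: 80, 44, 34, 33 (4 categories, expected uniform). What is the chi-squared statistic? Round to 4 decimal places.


chi2 = sum((O-E)^2/E), E = total/4
total = 191, E = 191/4 = 47.75
(80 - 47.75)^2 / 47.75 = 1040.0625 / 47.75 = 16641/764 ≈ 21.781414
(44 - 47.75)^2 / 47.75 = 14.0625 / 47.75 = 225/764 ≈ 0.294503
(34 - 47.75)^2 / 47.75 = 189.0625 / 47.75 = 3025/764 ≈ 3.959424
(33 - 47.75)^2 / 47.75 = 217.5625 / 47.75 = 3481/764 ≈ 4.556283
chi2 = 5843/191 ≈ 30.591623

30.5916


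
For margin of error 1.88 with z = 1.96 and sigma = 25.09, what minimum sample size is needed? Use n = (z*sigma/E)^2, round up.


z*sigma/E = 1.96 * 25.09 / 1.88 = 122941/4700 ≈ 26.157660
(z*sigma/E)^2 ≈ 684.223154
round up: n = 685

685


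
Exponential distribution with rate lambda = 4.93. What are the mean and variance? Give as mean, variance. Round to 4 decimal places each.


mean = 1/lam, var = 1/lam^2
mean = 1 / 4.93 = 100/493 ≈ 0.202840
lam^2 = 4.93^2 = 24.3049
var = 1 / 24.3049 ≈ 0.041144

0.2028, 0.0411


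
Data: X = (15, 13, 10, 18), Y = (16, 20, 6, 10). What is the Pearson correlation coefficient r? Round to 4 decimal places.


r = sum((xi-xbar)(yi-ybar)) / sqrt(sum((xi-xbar)^2) * sum((yi-ybar)^2))
n = 4, xbar = 56/4 = 14, ybar = 52/4 = 13
Sxy = sum((xi-xbar)(yi-ybar)) = 12
Sxx = sum((xi-xbar)^2) = 34
Syy = sum((yi-ybar)^2) = 116
sqrt(Sxx*Syy) ≈ 62.801274
r = Sxy / sqrt(Sxx*Syy) = 12 / 62.801274 ≈ 0.191079

0.1911


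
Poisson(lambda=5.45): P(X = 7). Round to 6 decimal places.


P = e^(-lam) * lam^k / k!
e^(-5.45) ≈ 0.004296305
lam^k = 5.45^7 ≈ 142815.556314
k! = 7! = 5040
P = 0.004296305 * 142815.556314 / 5040 ≈ 0.121742

0.121742


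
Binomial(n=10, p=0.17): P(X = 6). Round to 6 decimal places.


P = C(n,k) * p^k * (1-p)^(n-k)
C(10,6) = 210
p^k = 0.17^6 ≈ 0.00002413757
(1-p)^(n-k) = 0.83^4 ≈ 0.4745832
P = 210 * 0.00002413757 * 0.4745832 ≈ 0.002406

0.002406


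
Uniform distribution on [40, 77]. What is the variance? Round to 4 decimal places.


Var = (b-a)^2 / 12
(b-a)^2 = (77 - 40)^2 = 1369
Var = 1369/12 ≈ 114.083333

114.0833


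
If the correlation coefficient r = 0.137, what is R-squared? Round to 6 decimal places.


R^2 = r^2 = (0.137)^2 = 0.018769

0.018769


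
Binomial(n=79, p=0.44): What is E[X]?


E[X] = n*p = 79 * 0.44 = 34.76

34.76


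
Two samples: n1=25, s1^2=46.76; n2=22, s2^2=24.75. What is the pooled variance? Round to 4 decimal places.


sp^2 = ((n1-1)*s1^2 + (n2-1)*s2^2)/(n1+n2-2)
(n1-1)*s1^2 = 24 * 46.76 = 1122.24
(n2-1)*s2^2 = 21 * 24.75 = 519.75
numerator = 1122.24 + 519.75 = 1641.99
n1+n2-2 = 45
sp^2 = 1641.99 / 45 = 54733/1500 ≈ 36.488667

36.4887


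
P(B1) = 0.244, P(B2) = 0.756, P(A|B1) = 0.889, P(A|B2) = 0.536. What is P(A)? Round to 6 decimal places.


P(A) = P(A|B1)*P(B1) + P(A|B2)*P(B2)
P(A|B1)*P(B1) = 0.889 * 0.244 = 0.216916
P(A|B2)*P(B2) = 0.536 * 0.756 = 0.405216
P(A) = 0.216916 + 0.405216 = 0.622132

0.622132


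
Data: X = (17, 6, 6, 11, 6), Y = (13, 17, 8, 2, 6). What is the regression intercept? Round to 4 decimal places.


a = ybar - b*xbar, where b = sum((xi-xbar)(yi-ybar)) / sum((xi-xbar)^2)
n = 5, xbar = 46/5 = 9.2, ybar = 46/5 = 9.2
Sxy = sum((xi-xbar)(yi-ybar)) = 5.8
Sxx = sum((xi-xbar)^2) = 94.8
b = Sxy / Sxx = 29/474 ≈ 0.061181
a = 9.2 - 0.061181 * 9.2 = 2047/237 ≈ 8.637131

8.6371


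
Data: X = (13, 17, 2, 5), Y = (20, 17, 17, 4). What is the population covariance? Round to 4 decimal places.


Cov = (1/n)*sum((xi-xbar)(yi-ybar))
n = 4, xbar = 37/4 = 9.25, ybar = 58/4 = 14.5
sum((xi-xbar)(yi-ybar)) = 66.5
Cov = 66.5 / 4 = 16.625

16.6250


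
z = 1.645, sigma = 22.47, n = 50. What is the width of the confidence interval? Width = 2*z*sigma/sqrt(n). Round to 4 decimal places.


width = 2*z*sigma/sqrt(n)
2*z*sigma = 2 * 1.645 * 22.47 = 73.9263
sqrt(50) ≈ 7.071068
width = 73.9263 / 7.071068 ≈ 10.454758

10.4548


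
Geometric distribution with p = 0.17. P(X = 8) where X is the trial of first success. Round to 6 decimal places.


P = (1-p)^(k-1) * p
(1-p)^(k-1) = 0.83^7 ≈ 0.2713605
P = 0.2713605 * 0.17 ≈ 0.04613129

0.046131


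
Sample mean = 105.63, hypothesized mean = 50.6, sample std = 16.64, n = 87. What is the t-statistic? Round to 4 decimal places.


t = (xbar - mu0) / (s/sqrt(n))
xbar - mu0 = 105.63 - 50.6 = 55.03
sqrt(87) ≈ 9.32737905
s/sqrt(n) = 16.64 / 9.32737905 ≈ 1.78399526
t = 55.03 / 1.78399526 ≈ 30.846495

30.8465


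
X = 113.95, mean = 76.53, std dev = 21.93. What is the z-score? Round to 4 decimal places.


z = (X - mu) / sigma
X - mu = 113.95 - 76.53 = 37.42
z = 37.42 / 21.93 = 3742/2193 ≈ 1.706338

1.7063


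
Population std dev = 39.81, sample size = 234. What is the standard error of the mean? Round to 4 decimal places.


SE = sigma / sqrt(n)
sqrt(234) ≈ 15.297059
SE = 39.81 / 15.297059 ≈ 2.602461

2.6025


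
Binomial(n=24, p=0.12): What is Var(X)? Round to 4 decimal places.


Var = n*p*(1-p) = 24 * 0.12 * 0.88 = 2.5344

2.5344


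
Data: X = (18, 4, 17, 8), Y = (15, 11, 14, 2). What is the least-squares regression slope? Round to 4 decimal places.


b = sum((xi-xbar)(yi-ybar)) / sum((xi-xbar)^2)
n = 4, xbar = 47/4 = 11.75, ybar = 42/4 = 10.5
Sxy = sum((xi-xbar)(yi-ybar)) = 74.5
Sxx = sum((xi-xbar)^2) = 140.75
b = Sxy / Sxx = 298/563 ≈ 0.529307

0.5293


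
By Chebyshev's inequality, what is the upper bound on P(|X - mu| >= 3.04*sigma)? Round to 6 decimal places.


P <= 1/k^2
k^2 = 3.04^2 = 9.2416
1/k^2 = 1 / 9.2416 = 625/5776 ≈ 0.10820637

0.108206


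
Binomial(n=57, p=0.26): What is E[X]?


E[X] = n*p = 57 * 0.26 = 14.82

14.82


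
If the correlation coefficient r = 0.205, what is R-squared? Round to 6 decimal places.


R^2 = r^2 = (0.205)^2 = 0.042025

0.042025


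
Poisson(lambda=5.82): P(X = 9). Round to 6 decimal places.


P = e^(-lam) * lam^k / k!
e^(-5.82) ≈ 0.002967605
lam^k = 5.82^9 ≈ 7661377.498879
k! = 9! = 362880
P = 0.002967605 * 7661377.498879 / 362880 ≈ 0.062654

0.062654


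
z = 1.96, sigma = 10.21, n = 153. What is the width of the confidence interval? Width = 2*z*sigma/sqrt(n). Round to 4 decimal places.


width = 2*z*sigma/sqrt(n)
2*z*sigma = 2 * 1.96 * 10.21 = 40.0232
sqrt(153) ≈ 12.369317
width = 40.0232 / 12.369317 ≈ 3.235684

3.2357


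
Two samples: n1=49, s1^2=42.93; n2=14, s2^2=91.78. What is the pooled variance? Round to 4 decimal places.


sp^2 = ((n1-1)*s1^2 + (n2-1)*s2^2)/(n1+n2-2)
(n1-1)*s1^2 = 48 * 42.93 = 2060.64
(n2-1)*s2^2 = 13 * 91.78 = 1193.14
numerator = 2060.64 + 1193.14 = 3253.78
n1+n2-2 = 61
sp^2 = 3253.78 / 61 = 162689/3050 ≈ 53.340656

53.3407


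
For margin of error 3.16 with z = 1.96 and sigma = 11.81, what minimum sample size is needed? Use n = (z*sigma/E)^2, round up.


z*sigma/E = 1.96 * 11.81 / 3.16 = 57869/7900 ≈ 7.325190
(z*sigma/E)^2 ≈ 53.658407
round up: n = 54

54


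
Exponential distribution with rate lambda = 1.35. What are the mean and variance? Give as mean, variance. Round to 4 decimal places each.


mean = 1/lam, var = 1/lam^2
mean = 1 / 1.35 = 20/27 ≈ 0.740741
lam^2 = 1.35^2 = 1.8225
var = 1 / 1.8225 = 400/729 ≈ 0.548697

0.7407, 0.5487


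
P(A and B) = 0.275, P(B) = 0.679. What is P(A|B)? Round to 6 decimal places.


P(A|B) = P(A and B) / P(B) = 0.275 / 0.679 = 275/679 ≈ 0.40500736

0.405007


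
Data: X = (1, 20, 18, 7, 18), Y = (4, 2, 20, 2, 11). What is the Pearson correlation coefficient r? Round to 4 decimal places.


r = sum((xi-xbar)(yi-ybar)) / sqrt(sum((xi-xbar)^2) * sum((yi-ybar)^2))
n = 5, xbar = 64/5 = 12.8, ybar = 39/5 = 7.8
Sxy = sum((xi-xbar)(yi-ybar)) = 116.8
Sxx = sum((xi-xbar)^2) = 278.8
Syy = sum((yi-ybar)^2) = 240.8
sqrt(Sxx*Syy) ≈ 259.104303
r = Sxy / sqrt(Sxx*Syy) = 116.8 / 259.104303 ≈ 0.450784

0.4508


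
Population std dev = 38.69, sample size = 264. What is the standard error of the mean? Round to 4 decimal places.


SE = sigma / sqrt(n)
sqrt(264) ≈ 16.248077
SE = 38.69 / 16.248077 ≈ 2.381205

2.3812


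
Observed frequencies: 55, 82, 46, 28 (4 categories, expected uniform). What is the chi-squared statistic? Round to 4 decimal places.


chi2 = sum((O-E)^2/E), E = total/4
total = 211, E = 211/4 = 52.75
(55 - 52.75)^2 / 52.75 = 5.0625 / 52.75 = 81/844 ≈ 0.095972
(82 - 52.75)^2 / 52.75 = 855.5625 / 52.75 = 13689/844 ≈ 16.219194
(46 - 52.75)^2 / 52.75 = 45.5625 / 52.75 = 729/844 ≈ 0.863744
(28 - 52.75)^2 / 52.75 = 612.5625 / 52.75 = 9801/844 ≈ 11.612559
chi2 = 6075/211 ≈ 28.791469

28.7915


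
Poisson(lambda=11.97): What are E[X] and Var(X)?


E[X] = Var(X) = lambda = 11.97

11.97, 11.97


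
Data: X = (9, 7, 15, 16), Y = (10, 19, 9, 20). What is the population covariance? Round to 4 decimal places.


Cov = (1/n)*sum((xi-xbar)(yi-ybar))
n = 4, xbar = 47/4 = 11.75, ybar = 58/4 = 14.5
sum((xi-xbar)(yi-ybar)) = -3.5
Cov = -3.5 / 4 = -0.875

-0.8750


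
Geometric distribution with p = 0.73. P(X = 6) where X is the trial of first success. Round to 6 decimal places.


P = (1-p)^(k-1) * p
(1-p)^(k-1) = 0.27^5 ≈ 0.001434891
P = 0.001434891 * 0.73 ≈ 0.001047470

0.001047


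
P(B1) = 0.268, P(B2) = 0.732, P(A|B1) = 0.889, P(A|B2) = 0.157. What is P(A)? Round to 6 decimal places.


P(A) = P(A|B1)*P(B1) + P(A|B2)*P(B2)
P(A|B1)*P(B1) = 0.889 * 0.268 = 0.238252
P(A|B2)*P(B2) = 0.157 * 0.732 = 0.114924
P(A) = 0.238252 + 0.114924 = 0.353176

0.353176


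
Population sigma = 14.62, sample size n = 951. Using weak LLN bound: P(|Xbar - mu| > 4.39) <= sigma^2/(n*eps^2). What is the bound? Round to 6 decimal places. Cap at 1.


bound = min(1, sigma^2/(n*eps^2))
sigma^2 = 14.62^2 = 213.7444
n*eps^2 = 951 * 4.39^2 = 951 * 19.2721 = 18327.7671
sigma^2/(n*eps^2) = 213.7444 / 18327.7671 ≈ 0.01166233

0.011662


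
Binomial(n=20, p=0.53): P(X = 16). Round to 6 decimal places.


P = C(n,k) * p^k * (1-p)^(n-k)
C(20,16) = 4845
p^k = 0.53^16 ≈ 0.00003876269
(1-p)^(n-k) = 0.47^4 = 0.04879681
P = 4845 * 0.00003876269 * 0.04879681 ≈ 0.009164

0.009164


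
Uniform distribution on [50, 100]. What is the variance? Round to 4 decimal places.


Var = (b-a)^2 / 12
(b-a)^2 = (100 - 50)^2 = 2500
Var = 2500/12 ≈ 208.333333

208.3333


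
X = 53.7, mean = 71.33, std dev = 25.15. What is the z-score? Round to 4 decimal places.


z = (X - mu) / sigma
X - mu = 53.7 - 71.33 = -17.63
z = -17.63 / 25.15 = -1763/2515 ≈ -0.700994

-0.7010


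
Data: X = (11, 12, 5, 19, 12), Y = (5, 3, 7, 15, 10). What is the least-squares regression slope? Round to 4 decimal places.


b = sum((xi-xbar)(yi-ybar)) / sum((xi-xbar)^2)
n = 5, xbar = 59/5 = 11.8, ybar = 40/5 = 8
Sxy = sum((xi-xbar)(yi-ybar)) = 59
Sxx = sum((xi-xbar)^2) = 98.8
b = Sxy / Sxx = 295/494 ≈ 0.597166

0.5972
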